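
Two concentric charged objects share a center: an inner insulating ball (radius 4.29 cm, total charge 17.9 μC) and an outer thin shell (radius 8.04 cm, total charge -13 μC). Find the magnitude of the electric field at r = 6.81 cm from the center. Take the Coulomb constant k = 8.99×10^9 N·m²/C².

E = 3.47×10^7 V/m

Take a concentric spherical Gaussian surface of radius r = 6.81 cm (between the bodies, 4.29 cm < r < 8.04 cm).
Only the inner charge is enclosed; the outer shell contributes nothing inside itself. Q_enc = 17.9 μC = 1.79e-5 C.
By Gauss's law, ∮E·dA = E·4πr² = Q_enc/ε₀.
E = k|Q_enc|/r² = (8.99×10^9)(1.79×10^-5)/(0.0681)² = 3.47e7 N/C.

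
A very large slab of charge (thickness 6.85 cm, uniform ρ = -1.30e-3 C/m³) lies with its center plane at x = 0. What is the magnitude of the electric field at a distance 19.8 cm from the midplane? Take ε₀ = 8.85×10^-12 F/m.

|E| ≈ 5.03e6 N/C

The point |x| = 19.8 cm lies outside the slab (half-thickness 0.03425 m). A symmetric pillbox spanning the full slab encloses Q_enc = ρ·d·A.
Flux = 2EA ⇒ E = |ρ|d/(2ε₀), independent of distance outside.
E = (1.30×10^-3)(0.0685)/(2·8.85×10^-12) = 5.03×10^6 N/C.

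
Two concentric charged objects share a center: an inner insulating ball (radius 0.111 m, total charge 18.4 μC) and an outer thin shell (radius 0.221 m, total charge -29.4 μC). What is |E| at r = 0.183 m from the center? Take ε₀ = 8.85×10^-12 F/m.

E = 4.94×10^6 N/C

Use a concentric Gaussian sphere at r = 0.183 m (between the bodies, 0.111 m < r < 0.221 m).
Only the inner charge is enclosed; the outer shell contributes nothing inside itself. Q_enc = 18.4 μC = 1.84e-5 C.
Since E is radial and uniform over the Gaussian sphere, Φ = E·4πr² = Q_enc/ε₀.
E = |Q_enc|/(4πε₀r²) = (1.84×10^-5)/(4π·8.85×10^-12·(0.183)²) = 4.94e6 N/C.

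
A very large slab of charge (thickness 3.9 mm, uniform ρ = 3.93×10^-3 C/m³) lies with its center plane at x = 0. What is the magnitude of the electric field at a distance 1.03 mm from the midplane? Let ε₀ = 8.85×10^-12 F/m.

By symmetry E is perpendicular to the slab. A Gaussian pillbox from −1.03 mm to +1.03 mm (face area A) lies entirely within the slab.
Q_enc = ρ·(2x)·A and flux = 2EA, so 2EA = 2ρxA/ε₀ ⇒ E = |ρ|x/ε₀.
E = (3.93e-3)(0.00103)/(8.85×10^-12) = 4.57×10^5 N/C.

4.57e5 V/m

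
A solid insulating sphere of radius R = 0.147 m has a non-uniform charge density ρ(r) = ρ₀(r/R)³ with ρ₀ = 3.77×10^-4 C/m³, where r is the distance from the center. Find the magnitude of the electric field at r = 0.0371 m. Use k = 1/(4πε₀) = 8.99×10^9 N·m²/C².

By spherical symmetry E is radial; choose a Gaussian sphere of radius r = 0.0371 m (r < R).
Q_enc = ∫₀^r ρ(r')·4πr'² dr' = (4πρ₀/R³) ∫₀^r r'^5 dr' = 4πρ₀ r^6/(6·R³) = 6.482×10^-10 C.
By Gauss's law, ∮E·dA = E·4πr² = Q_enc/ε₀.
E = k|Q_enc|/r² = (8.99×10^9)(6.482×10^-10)/(0.0371)² = 4.23×10^3 N/C.

4.23×10^3 N/C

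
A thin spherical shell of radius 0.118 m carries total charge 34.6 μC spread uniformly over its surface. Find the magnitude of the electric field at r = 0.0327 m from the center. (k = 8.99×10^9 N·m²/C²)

By spherical symmetry E is radial; choose a Gaussian sphere of radius r = 0.0327 m (inside the shell, r < 0.118 m).
All the charge is outside the Gaussian surface: Q_enc = 0, hence E = 0 everywhere inside the shell.

E = 0 (no enclosed charge)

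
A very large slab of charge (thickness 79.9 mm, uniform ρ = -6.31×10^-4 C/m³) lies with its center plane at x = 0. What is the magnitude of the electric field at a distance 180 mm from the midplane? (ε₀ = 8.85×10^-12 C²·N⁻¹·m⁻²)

E ≈ 2.85e6 V/m

The point |x| = 180 mm lies outside the slab (half-thickness 0.03995 m). A symmetric pillbox spanning the full slab encloses Q_enc = ρ·d·A.
Flux = 2EA ⇒ E = |ρ|d/(2ε₀), independent of distance outside.
E = (6.31×10^-4)(0.0799)/(2·8.85×10^-12) = 2.85e6 N/C.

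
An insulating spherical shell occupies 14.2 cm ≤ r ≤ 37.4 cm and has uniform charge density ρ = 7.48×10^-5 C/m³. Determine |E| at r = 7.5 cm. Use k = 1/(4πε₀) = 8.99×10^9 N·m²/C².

Take a concentric spherical Gaussian surface of radius r = 7.5 cm (r < 14.2 cm, inside the empty cavity).
Q_enc = 0 (all charge lies at larger r); Gauss's law gives E = 0.

E = 0 (no enclosed charge)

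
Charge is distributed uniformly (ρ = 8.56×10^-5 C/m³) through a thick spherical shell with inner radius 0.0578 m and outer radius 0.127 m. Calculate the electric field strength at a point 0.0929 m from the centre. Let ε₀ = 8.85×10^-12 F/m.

E = 2.27e5 V/m

Symmetry ⇒ E = E(r) r̂. Gaussian sphere of radius r = 0.0929 m (within the shell material, 0.0578 m < r < 0.127 m).
Only the shell between 0.0578 m and r is enclosed: Q_enc = ρ·(4π/3)(r³ − a³) = (8.56e-5)·(4π/3)·((0.0929)³ − (0.0578)³) = 2.182e-7 C.
Since E is radial and uniform over the Gaussian sphere, Φ = E·4πr² = Q_enc/ε₀.
E = |Q_enc|/(4πε₀r²) = (2.182×10^-7)/(4π·8.85×10^-12·(0.0929)²) = 2.27×10^5 N/C.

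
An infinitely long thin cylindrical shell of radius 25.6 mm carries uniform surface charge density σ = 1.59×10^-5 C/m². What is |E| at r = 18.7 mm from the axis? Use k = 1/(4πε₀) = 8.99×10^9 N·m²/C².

Choose a coaxial cylinder of radius r = 18.7 mm (arbitrary length L) as the Gaussian surface (r < 25.6 mm, inside the shell).
No charge is enclosed, so Gauss's law gives E·2πrL = 0 ⇒ E = 0.

|E| = 0 V/m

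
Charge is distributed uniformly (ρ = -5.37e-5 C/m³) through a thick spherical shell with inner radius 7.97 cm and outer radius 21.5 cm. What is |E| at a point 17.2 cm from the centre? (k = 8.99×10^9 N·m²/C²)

|E| = 3.13e5 V/m

Use a concentric Gaussian sphere at r = 17.2 cm (within the shell material, 7.97 cm < r < 21.5 cm).
Only the shell between 7.97 cm and r is enclosed: Q_enc = ρ·(4π/3)(r³ − a³) = (-5.37×10^-5)·(4π/3)·((0.172)³ − (0.0797)³) = -1.031e-6 C.
Applying ∮E·dA = Q_enc/ε₀ with Φ = E(4πr²):
E = k|Q_enc|/r² = (8.99×10^9)(1.031e-6)/(0.172)² = 3.13×10^5 N/C.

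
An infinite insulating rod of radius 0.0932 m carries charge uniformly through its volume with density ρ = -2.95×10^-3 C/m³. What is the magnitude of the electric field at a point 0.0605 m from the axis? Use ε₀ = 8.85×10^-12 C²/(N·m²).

By cylindrical symmetry E is radial; use a coaxial Gaussian cylinder of radius 0.0605 m and length L (r < R).
Enclosed charge per unit length: λ_enc = ρ·πr² = (-2.95e-3)π(0.0605)² = -3.392×10^-5 C/m.
By Gauss's law (flux through the curved wall only), E·2πrL = λ_enc L/ε₀.
E = |λ_enc|/(2πε₀r) = (3.392×10^-5)/(2π·8.85×10^-12·0.0605) = 1.01×10^7 N/C.

|E| ≈ 1.01e7 V/m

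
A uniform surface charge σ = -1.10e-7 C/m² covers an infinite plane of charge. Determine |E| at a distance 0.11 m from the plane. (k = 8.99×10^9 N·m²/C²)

The symmetry is planar: E is normal to the sheet and the same magnitude on both sides. Take a pillbox straddling the sheet with end-cap area A.
Only the two end caps contribute flux: Φ = 2EA. With Q_enc = σA, Gauss's law gives E = |σ|/(2ε₀).
E = 2πk|σ| = 2π(8.99×10^9)(1.10×10^-7) = 6.21e3 N/C.

6.21e3 N/C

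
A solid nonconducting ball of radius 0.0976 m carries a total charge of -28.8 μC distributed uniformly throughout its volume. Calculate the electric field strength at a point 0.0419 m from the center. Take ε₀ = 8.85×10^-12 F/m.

1.17×10^7 N/C

Take a concentric spherical Gaussian surface of radius r = 0.0419 m (r < R).
Only the charge within r is enclosed: Q_enc = Q·(r/R)³ = (-28.8 μC)·(0.0419 m/0.0976 m)³ = -2.279×10^-6 C.
Since E is radial and uniform over the Gaussian sphere, Φ = E·4πr² = Q_enc/ε₀.
E = |Q_enc|/(4πε₀r²) = (2.279×10^-6)/(4π·8.85×10^-12·(0.0419)²) = 1.17×10^7 N/C.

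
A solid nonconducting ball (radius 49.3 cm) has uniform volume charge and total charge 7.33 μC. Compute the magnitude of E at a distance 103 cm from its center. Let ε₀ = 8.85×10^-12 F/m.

Take a concentric spherical Gaussian surface of radius r = 103 cm (r > R, so the entire charge is enclosed).
Q_enc = 7.33 μC = 7.33×10^-6 C.
Since E is radial and uniform over the Gaussian sphere, Φ = E·4πr² = Q_enc/ε₀.
E = |Q_enc|/(4πε₀r²) = (7.33×10^-6)/(4π·8.85×10^-12·(1.03)²) = 6.21×10^4 N/C.

|E| ≈ 6.21×10^4 N/C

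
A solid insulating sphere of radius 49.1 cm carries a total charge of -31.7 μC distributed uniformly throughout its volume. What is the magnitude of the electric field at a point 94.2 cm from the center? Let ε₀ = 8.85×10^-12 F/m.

E ≈ 3.21×10^5 N/C

Use a concentric Gaussian sphere at r = 94.2 cm (r > R, so the entire charge is enclosed).
Q_enc = -31.7 μC = -3.17×10^-5 C.
Gauss's law: E·4πr² = Q_enc/ε₀.
E = |Q_enc|/(4πε₀r²) = (3.17e-5)/(4π·8.85×10^-12·(0.942)²) = 3.21×10^5 N/C.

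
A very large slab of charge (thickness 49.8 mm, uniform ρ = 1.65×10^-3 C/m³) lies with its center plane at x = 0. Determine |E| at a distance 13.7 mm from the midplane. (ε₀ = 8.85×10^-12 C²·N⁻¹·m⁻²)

|E| = 2.55e6 V/m

By symmetry E is perpendicular to the slab. A Gaussian pillbox from −13.7 mm to +13.7 mm (face area A) lies entirely within the slab.
Q_enc = ρ·(2x)·A and flux = 2EA, so 2EA = 2ρxA/ε₀ ⇒ E = |ρ|x/ε₀.
E = (1.65e-3)(0.0137)/(8.85×10^-12) = 2.55×10^6 N/C.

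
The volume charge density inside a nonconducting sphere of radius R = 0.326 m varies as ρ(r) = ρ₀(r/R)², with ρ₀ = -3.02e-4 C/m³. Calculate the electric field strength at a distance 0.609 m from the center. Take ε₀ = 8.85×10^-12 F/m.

|E| ≈ 6.38×10^5 N/C

Symmetry ⇒ E = E(r) r̂. Gaussian sphere of radius r = 0.609 m (r > R, all charge enclosed).
Q_enc = 4π ∫₀^R ρ₀(r'/R)^2 r'² dr' = 4πρ₀R³/5 = -2.63e-5 C.
By Gauss's law, ∮E·dA = E·4πr² = Q_enc/ε₀.
E = |Q_enc|/(4πε₀r²) = (2.63×10^-5)/(4π·8.85×10^-12·(0.609)²) = 6.38×10^5 N/C.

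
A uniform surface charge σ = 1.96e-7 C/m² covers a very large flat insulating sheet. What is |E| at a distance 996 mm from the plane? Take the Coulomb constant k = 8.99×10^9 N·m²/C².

E = 1.11e4 V/m

The symmetry is planar: E is normal to the sheet and the same magnitude on both sides. Take a pillbox straddling the sheet with end-cap area A.
Only the two end caps contribute flux: Φ = 2EA. With Q_enc = σA, Gauss's law gives E = |σ|/(2ε₀).
E = 2πk|σ| = 2π(8.99×10^9)(1.96×10^-7) = 1.11×10^4 N/C.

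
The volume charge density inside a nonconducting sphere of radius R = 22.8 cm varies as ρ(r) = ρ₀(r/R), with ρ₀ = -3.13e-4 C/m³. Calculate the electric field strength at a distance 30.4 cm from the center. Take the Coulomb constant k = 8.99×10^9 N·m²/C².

Use a concentric Gaussian sphere at r = 30.4 cm (r > R, all charge enclosed).
Q_enc = 4π ∫₀^R ρ₀(r'/R)^1 r'² dr' = 4πρ₀R³/4 = -1.165×10^-5 C.
Since E is radial and uniform over the Gaussian sphere, Φ = E·4πr² = Q_enc/ε₀.
E = k|Q_enc|/r² = (8.99×10^9)(1.165×10^-5)/(0.304)² = 1.13×10^6 N/C.

|E| ≈ 1.13×10^6 N/C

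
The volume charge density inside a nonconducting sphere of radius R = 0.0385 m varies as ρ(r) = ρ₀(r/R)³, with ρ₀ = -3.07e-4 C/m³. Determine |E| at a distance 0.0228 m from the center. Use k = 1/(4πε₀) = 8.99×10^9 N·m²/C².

Symmetry ⇒ E = E(r) r̂. Gaussian sphere of radius r = 0.0228 m (r < R).
Q_enc = ∫₀^r ρ(r')·4πr'² dr' = (4πρ₀/R³) ∫₀^r r'^5 dr' = 4πρ₀ r^6/(6·R³) = -1.583e-9 C.
Gauss's law: E·4πr² = Q_enc/ε₀.
E = k|Q_enc|/r² = (8.99×10^9)(1.583×10^-9)/(0.0228)² = 2.74e4 N/C.

E = 2.74e4 V/m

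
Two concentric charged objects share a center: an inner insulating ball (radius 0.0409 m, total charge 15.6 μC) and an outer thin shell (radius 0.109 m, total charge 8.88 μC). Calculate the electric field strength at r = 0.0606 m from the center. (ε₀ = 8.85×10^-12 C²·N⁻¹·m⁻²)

E ≈ 3.82×10^7 N/C

Use a concentric Gaussian sphere at r = 0.0606 m (between the bodies, 0.0409 m < r < 0.109 m).
Only the inner charge is enclosed; the outer shell contributes nothing inside itself. Q_enc = 15.6 μC = 1.56×10^-5 C.
Gauss's law: E·4πr² = Q_enc/ε₀.
E = |Q_enc|/(4πε₀r²) = (1.56×10^-5)/(4π·8.85×10^-12·(0.0606)²) = 3.82×10^7 N/C.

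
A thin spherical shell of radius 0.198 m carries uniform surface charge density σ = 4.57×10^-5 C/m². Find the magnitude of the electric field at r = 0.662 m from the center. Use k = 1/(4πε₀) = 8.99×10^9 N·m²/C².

E = 4.62e5 N/C

Take a concentric spherical Gaussian surface of radius r = 0.662 m (r > 0.198 m).
The entire shell is enclosed: Q_enc = σ·4πR² = (4.57×10^-5)·4π·(0.198)² = 2.251e-5 C.
Gauss's law: E·4πr² = Q_enc/ε₀.
E = k|Q_enc|/r² = (8.99×10^9)(2.251×10^-5)/(0.662)² = 4.62×10^5 N/C.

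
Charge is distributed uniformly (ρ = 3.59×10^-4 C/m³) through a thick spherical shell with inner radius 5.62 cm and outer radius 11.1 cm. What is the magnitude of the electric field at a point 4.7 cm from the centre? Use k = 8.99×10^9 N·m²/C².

|E| = 0 V/m

Symmetry ⇒ E = E(r) r̂. Gaussian sphere of radius r = 4.7 cm (r < 5.62 cm, inside the empty cavity).
Q_enc = 0 (all charge lies at larger r); Gauss's law gives E = 0.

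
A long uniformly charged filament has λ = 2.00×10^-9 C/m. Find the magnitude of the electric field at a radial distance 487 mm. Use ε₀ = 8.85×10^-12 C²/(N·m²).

By cylindrical symmetry E is radial; use a coaxial Gaussian cylinder of radius 487 mm and length L.
Q_enc = λL, so λ_enc = 2.00×10^-9 C/m.
Since E is radial and uniform over the curved surface, Φ = E·2πrL = Q_enc/ε₀ = λ_enc L/ε₀.
E = |λ_enc|/(2πε₀r) = (2.00×10^-9)/(2π·8.85×10^-12·0.487) = 73.9 N/C.

|E| = 73.9 N/C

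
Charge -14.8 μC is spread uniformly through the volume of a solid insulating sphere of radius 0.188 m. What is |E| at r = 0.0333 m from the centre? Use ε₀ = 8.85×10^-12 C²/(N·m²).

Use a concentric Gaussian sphere at r = 0.0333 m (r < R).
Only the charge within r is enclosed: Q_enc = Q·(r/R)³ = (-14.8 μC)·(0.0333 m/0.188 m)³ = -8.225×10^-8 C.
Applying ∮E·dA = Q_enc/ε₀ with Φ = E(4πr²):
E = |Q_enc|/(4πε₀r²) = (8.225×10^-8)/(4π·8.85×10^-12·(0.0333)²) = 6.67×10^5 N/C.

6.67×10^5 V/m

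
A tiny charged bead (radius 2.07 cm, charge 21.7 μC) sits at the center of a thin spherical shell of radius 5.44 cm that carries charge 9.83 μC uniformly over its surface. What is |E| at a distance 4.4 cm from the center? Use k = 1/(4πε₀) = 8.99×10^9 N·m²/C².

Use a concentric Gaussian sphere at r = 4.4 cm (between the bodies, 2.07 cm < r < 5.44 cm).
Only the inner charge is enclosed; the outer shell contributes nothing inside itself. Q_enc = 21.7 μC = 2.17×10^-5 C.
Gauss's law: E·4πr² = Q_enc/ε₀.
E = k|Q_enc|/r² = (8.99×10^9)(2.17×10^-5)/(0.044)² = 1.01×10^8 N/C.

|E| ≈ 1.01e8 N/C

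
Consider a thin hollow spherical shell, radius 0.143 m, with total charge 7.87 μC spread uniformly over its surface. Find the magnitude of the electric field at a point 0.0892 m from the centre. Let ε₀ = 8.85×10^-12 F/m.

E = 0

Take a concentric spherical Gaussian surface of radius r = 0.0892 m (inside the shell, r < 0.143 m).
All the charge is outside the Gaussian surface: Q_enc = 0, hence E = 0 everywhere inside the shell.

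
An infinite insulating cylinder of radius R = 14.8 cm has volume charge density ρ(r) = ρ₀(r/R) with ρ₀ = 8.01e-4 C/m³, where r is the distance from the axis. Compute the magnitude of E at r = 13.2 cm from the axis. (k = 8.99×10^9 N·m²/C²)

|E| ≈ 3.55×10^6 N/C

Take a coaxial cylindrical Gaussian surface of radius r = 13.2 cm and length L (r < R).
Integrating ρ over the cross-section to radius r: λ_enc = (2πρ₀/R) ∫₀^r r'^2 dr' = 2πρ₀ r^3/(3·R) = 2.607e-5 C/m.
Applying ∮E·dA = Q_enc/ε₀ with the end caps contributing no flux:
E = 2k|λ_enc|/r = 2(8.99×10^9)(2.607×10^-5)/(0.132) = 3.55e6 N/C.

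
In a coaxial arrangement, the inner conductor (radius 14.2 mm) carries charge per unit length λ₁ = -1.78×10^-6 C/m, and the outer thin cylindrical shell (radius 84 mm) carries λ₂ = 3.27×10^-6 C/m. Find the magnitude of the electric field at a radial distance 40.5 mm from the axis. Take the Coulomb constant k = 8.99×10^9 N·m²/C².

|E| ≈ 7.90×10^5 V/m

By cylindrical symmetry E is radial; use a coaxial Gaussian cylinder of radius 40.5 mm and length L (between the conductors, 14.2 mm < r < 84 mm).
Only the inner wire is enclosed; the outer shell contributes nothing inside itself. λ_enc = λ₁ = -1.78e-6 C/m.
Applying ∮E·dA = Q_enc/ε₀ with the end caps contributing no flux:
E = 2k|λ_enc|/r = 2(8.99×10^9)(1.78×10^-6)/(0.0405) = 7.90×10^5 N/C.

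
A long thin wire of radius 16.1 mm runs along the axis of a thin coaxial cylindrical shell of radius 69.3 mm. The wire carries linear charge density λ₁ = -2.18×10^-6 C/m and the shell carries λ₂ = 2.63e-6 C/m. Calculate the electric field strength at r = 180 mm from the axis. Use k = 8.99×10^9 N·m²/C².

Take a coaxial cylindrical Gaussian surface of radius r = 180 mm and length L (r > 69.3 mm, enclosing both).
λ_enc = λ₁ + λ₂ = (-2.18×10^-6) + (2.63e-6) = 4.50×10^-7 C/m.
Since E is radial and uniform over the curved surface, Φ = E·2πrL = Q_enc/ε₀ = λ_enc L/ε₀.
E = 2k|λ_enc|/r = 2(8.99×10^9)(4.50e-7)/(0.18) = 4.50×10^4 N/C.

4.50×10^4 V/m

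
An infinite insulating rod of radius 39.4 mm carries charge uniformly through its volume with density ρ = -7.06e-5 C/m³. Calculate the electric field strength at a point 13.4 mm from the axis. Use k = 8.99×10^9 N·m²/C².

E ≈ 5.34×10^4 N/C

By cylindrical symmetry E is radial; use a coaxial Gaussian cylinder of radius 13.4 mm and length L (r < R).
Charge inside radius r per length L is ρ·πr²·L, so λ_enc = ρπr² = -3.983×10^-8 C/m.
By Gauss's law (flux through the curved wall only), E·2πrL = λ_enc L/ε₀.
E = 2k|λ_enc|/r = 2(8.99×10^9)(3.983×10^-8)/(0.0134) = 5.34×10^4 N/C.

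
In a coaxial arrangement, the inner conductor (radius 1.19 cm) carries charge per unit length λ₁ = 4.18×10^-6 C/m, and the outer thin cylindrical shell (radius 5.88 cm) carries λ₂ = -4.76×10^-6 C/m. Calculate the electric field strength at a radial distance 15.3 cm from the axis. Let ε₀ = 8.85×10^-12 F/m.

Take a coaxial cylindrical Gaussian surface of radius r = 15.3 cm and length L (r > 5.88 cm, enclosing both).
λ_enc = λ₁ + λ₂ = (4.18e-6) + (-4.76×10^-6) = -5.80×10^-7 C/m.
Since E is radial and uniform over the curved surface, Φ = E·2πrL = Q_enc/ε₀ = λ_enc L/ε₀.
E = |λ_enc|/(2πε₀r) = (5.80e-7)/(2π·8.85×10^-12·0.153) = 6.82×10^4 N/C.

E ≈ 6.82×10^4 N/C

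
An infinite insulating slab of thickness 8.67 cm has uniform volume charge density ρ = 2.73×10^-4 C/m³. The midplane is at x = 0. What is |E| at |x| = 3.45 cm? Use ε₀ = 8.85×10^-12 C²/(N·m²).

E = 1.06e6 N/C

By symmetry E is perpendicular to the slab. A Gaussian pillbox from −3.45 cm to +3.45 cm (face area A) lies entirely within the slab.
Q_enc = ρ·(2x)·A and flux = 2EA, so 2EA = 2ρxA/ε₀ ⇒ E = |ρ|x/ε₀.
E = (2.73e-4)(0.0345)/(8.85×10^-12) = 1.06×10^6 N/C.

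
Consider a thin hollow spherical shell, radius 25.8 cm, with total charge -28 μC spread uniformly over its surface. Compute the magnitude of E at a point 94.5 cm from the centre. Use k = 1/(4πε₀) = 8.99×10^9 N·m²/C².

E = 2.82×10^5 V/m

Take a concentric spherical Gaussian surface of radius r = 94.5 cm (r > 25.8 cm).
The entire shell is enclosed: Q_enc = -2.80e-5 C.
By Gauss's law, ∮E·dA = E·4πr² = Q_enc/ε₀.
E = k|Q_enc|/r² = (8.99×10^9)(2.80×10^-5)/(0.945)² = 2.82×10^5 N/C.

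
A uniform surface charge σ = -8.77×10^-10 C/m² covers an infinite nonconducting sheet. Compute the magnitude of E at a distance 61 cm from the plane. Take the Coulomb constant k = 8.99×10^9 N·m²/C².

|E| = 49.5 V/m

The symmetry is planar: E is normal to the sheet and the same magnitude on both sides. Take a pillbox straddling the sheet with end-cap area A.
Flux Φ = 2EA and Q_enc = σA, so 2EA = σA/ε₀ ⇒ E = |σ|/(2ε₀), independent of distance.
E = 2πk|σ| = 2π(8.99×10^9)(8.77e-10) = 49.5 N/C.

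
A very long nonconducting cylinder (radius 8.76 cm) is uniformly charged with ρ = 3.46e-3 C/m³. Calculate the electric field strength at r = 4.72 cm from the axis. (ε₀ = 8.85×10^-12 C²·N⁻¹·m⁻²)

Coaxial Gaussian cylinder, radius r = 4.72 cm, length L (r < R).
Enclosed charge per unit length: λ_enc = ρ·πr² = (3.46×10^-3)π(0.0472)² = 2.422×10^-5 C/m.
Applying ∮E·dA = Q_enc/ε₀ with the end caps contributing no flux:
E = |λ_enc|/(2πε₀r) = (2.422×10^-5)/(2π·8.85×10^-12·0.0472) = 9.23×10^6 N/C.

|E| = 9.23e6 V/m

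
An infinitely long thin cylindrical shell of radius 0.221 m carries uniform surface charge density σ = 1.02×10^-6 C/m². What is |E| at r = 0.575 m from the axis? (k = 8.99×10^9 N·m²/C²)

4.43×10^4 N/C

Coaxial Gaussian cylinder, radius r = 0.575 m, length L (r > 0.221 m).
The whole shell is enclosed: λ_enc = σ·2πR = (1.02×10^-6)·2π·(0.221) = 1.416×10^-6 C/m.
Applying ∮E·dA = Q_enc/ε₀ with the end caps contributing no flux:
E = 2k|λ_enc|/r = 2(8.99×10^9)(1.416×10^-6)/(0.575) = 4.43e4 N/C.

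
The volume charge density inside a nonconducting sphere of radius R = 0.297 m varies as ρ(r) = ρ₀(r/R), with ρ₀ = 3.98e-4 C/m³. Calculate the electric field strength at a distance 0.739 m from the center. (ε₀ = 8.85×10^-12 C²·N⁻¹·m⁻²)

Use a concentric Gaussian sphere at r = 0.739 m (r > R, all charge enclosed).
Q_enc = 4π ∫₀^R ρ₀(r'/R)^1 r'² dr' = 4πρ₀R³/4 = 3.276e-5 C.
Gauss's law: E·4πr² = Q_enc/ε₀.
E = |Q_enc|/(4πε₀r²) = (3.276e-5)/(4π·8.85×10^-12·(0.739)²) = 5.39×10^5 N/C.

E ≈ 5.39e5 N/C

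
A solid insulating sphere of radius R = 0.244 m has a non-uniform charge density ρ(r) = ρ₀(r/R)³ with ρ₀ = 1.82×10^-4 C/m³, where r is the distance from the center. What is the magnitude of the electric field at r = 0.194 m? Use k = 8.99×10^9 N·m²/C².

Symmetry ⇒ E = E(r) r̂. Gaussian sphere of radius r = 0.194 m (r < R).
Q_enc = ∫₀^r ρ(r')·4πr'² dr' = (4πρ₀/R³) ∫₀^r r'^5 dr' = 4πρ₀ r^6/(6·R³) = 1.399e-6 C.
Since E is radial and uniform over the Gaussian sphere, Φ = E·4πr² = Q_enc/ε₀.
E = k|Q_enc|/r² = (8.99×10^9)(1.399×10^-6)/(0.194)² = 3.34×10^5 N/C.

|E| = 3.34e5 V/m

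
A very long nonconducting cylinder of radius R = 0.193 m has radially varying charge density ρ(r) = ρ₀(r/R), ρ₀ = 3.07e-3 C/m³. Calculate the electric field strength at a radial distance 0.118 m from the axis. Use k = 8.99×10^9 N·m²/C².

By cylindrical symmetry E is radial; use a coaxial Gaussian cylinder of radius 0.118 m and length L (r < R).
λ_enc = ∫₀^r ρ(r')·2πr' dr' = (2πρ₀/R)·r^3/3 = 5.474×10^-5 C/m.
Applying ∮E·dA = Q_enc/ε₀ with the end caps contributing no flux:
E = 2k|λ_enc|/r = 2(8.99×10^9)(5.474×10^-5)/(0.118) = 8.34×10^6 N/C.

E ≈ 8.34e6 N/C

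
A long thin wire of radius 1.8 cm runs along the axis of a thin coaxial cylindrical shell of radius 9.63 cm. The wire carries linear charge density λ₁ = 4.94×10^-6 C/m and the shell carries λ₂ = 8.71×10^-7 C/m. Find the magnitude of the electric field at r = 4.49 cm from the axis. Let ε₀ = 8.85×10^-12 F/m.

|E| ≈ 1.98×10^6 N/C

Take a coaxial cylindrical Gaussian surface of radius r = 4.49 cm and length L (between the conductors, 1.8 cm < r < 9.63 cm).
Only the inner wire is enclosed; the outer shell contributes nothing inside itself. λ_enc = λ₁ = 4.94×10^-6 C/m.
Applying ∮E·dA = Q_enc/ε₀ with the end caps contributing no flux:
E = |λ_enc|/(2πε₀r) = (4.94×10^-6)/(2π·8.85×10^-12·0.0449) = 1.98×10^6 N/C.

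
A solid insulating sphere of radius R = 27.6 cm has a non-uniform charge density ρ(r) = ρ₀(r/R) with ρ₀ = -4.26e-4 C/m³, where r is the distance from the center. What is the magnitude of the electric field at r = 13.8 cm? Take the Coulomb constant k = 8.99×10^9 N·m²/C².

E = 8.30×10^5 N/C

Use a concentric Gaussian sphere at r = 13.8 cm (r < R).
Q_enc = ∫₀^r ρ(r')·4πr'² dr' = (4πρ₀/R) ∫₀^r r'^3 dr' = 4πρ₀ r^4/(4·R) = -1.759×10^-6 C.
Applying ∮E·dA = Q_enc/ε₀ with Φ = E(4πr²):
E = k|Q_enc|/r² = (8.99×10^9)(1.759×10^-6)/(0.138)² = 8.30e5 N/C.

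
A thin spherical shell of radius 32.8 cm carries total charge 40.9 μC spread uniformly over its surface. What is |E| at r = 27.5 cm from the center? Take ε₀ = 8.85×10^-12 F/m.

Use a concentric Gaussian sphere at r = 27.5 cm (inside the shell, r < 32.8 cm).
All the charge is outside the Gaussian surface: Q_enc = 0, hence E = 0 everywhere inside the shell.

|E| = 0 V/m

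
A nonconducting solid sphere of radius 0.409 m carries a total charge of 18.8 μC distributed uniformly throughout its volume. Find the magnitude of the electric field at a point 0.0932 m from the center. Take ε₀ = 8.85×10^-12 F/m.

By spherical symmetry E is radial; choose a Gaussian sphere of radius r = 0.0932 m (r < R).
For a uniform sphere the enclosed fraction is (r/R)³, so Q_enc = (18.8 μC)(0.0932/0.409)³ = 2.225e-7 C.
Since E is radial and uniform over the Gaussian sphere, Φ = E·4πr² = Q_enc/ε₀.
E = |Q_enc|/(4πε₀r²) = (2.225×10^-7)/(4π·8.85×10^-12·(0.0932)²) = 2.30×10^5 N/C.

|E| = 2.30×10^5 N/C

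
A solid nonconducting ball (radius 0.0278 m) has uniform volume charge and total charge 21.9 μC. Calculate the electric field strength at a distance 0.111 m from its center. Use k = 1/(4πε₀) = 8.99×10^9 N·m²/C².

1.60×10^7 N/C

Use a concentric Gaussian sphere at r = 0.111 m (r > R, so the entire charge is enclosed).
Q_enc = 21.9 μC = 2.19×10^-5 C.
Since E is radial and uniform over the Gaussian sphere, Φ = E·4πr² = Q_enc/ε₀.
E = k|Q_enc|/r² = (8.99×10^9)(2.19×10^-5)/(0.111)² = 1.60e7 N/C.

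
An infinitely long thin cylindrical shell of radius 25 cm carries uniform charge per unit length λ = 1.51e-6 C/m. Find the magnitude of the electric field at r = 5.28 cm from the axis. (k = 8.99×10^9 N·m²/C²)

By cylindrical symmetry E is radial; use a coaxial Gaussian cylinder of radius 5.28 cm and length L (r < 25 cm, inside the shell).
No charge is enclosed, so Gauss's law gives E·2πrL = 0 ⇒ E = 0.

E = 0 (no enclosed charge)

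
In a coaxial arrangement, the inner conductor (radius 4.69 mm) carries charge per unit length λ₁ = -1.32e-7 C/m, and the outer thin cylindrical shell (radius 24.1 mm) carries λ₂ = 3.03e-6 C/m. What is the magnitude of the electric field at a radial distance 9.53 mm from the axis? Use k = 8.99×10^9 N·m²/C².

2.49×10^5 N/C

Take a coaxial cylindrical Gaussian surface of radius r = 9.53 mm and length L (between the conductors, 4.69 mm < r < 24.1 mm).
The shell at 24.1 mm lies outside the Gaussian surface, so λ_enc = λ₁ = -1.32×10^-7 C/m.
Applying ∮E·dA = Q_enc/ε₀ with the end caps contributing no flux:
E = 2k|λ_enc|/r = 2(8.99×10^9)(1.32×10^-7)/(0.00953) = 2.49×10^5 N/C.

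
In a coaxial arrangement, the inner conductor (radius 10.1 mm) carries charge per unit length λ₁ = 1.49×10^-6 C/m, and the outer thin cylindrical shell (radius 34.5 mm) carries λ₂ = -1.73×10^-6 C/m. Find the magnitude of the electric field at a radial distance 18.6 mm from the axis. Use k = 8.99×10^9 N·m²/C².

By cylindrical symmetry E is radial; use a coaxial Gaussian cylinder of radius 18.6 mm and length L (between the conductors, 10.1 mm < r < 34.5 mm).
The shell at 34.5 mm lies outside the Gaussian surface, so λ_enc = λ₁ = 1.49e-6 C/m.
Applying ∮E·dA = Q_enc/ε₀ with the end caps contributing no flux:
E = 2k|λ_enc|/r = 2(8.99×10^9)(1.49e-6)/(0.0186) = 1.44×10^6 N/C.

1.44×10^6 N/C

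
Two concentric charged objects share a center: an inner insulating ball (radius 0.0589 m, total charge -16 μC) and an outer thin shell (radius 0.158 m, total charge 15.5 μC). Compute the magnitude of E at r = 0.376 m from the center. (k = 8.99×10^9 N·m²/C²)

E ≈ 3.18×10^4 N/C

Use a concentric Gaussian sphere at r = 0.376 m (r > 0.158 m, enclosing both).
Q_enc = (-16 μC) + (15.5 μC) = -5.00×10^-7 C.
Since E is radial and uniform over the Gaussian sphere, Φ = E·4πr² = Q_enc/ε₀.
E = k|Q_enc|/r² = (8.99×10^9)(5.00×10^-7)/(0.376)² = 3.18×10^4 N/C.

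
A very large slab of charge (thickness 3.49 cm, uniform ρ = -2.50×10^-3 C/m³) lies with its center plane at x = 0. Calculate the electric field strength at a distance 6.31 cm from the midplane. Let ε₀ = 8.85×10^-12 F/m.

The point |x| = 6.31 cm lies outside the slab (half-thickness 0.01745 m). A symmetric pillbox spanning the full slab encloses Q_enc = ρ·d·A.
Flux = 2EA ⇒ E = |ρ|d/(2ε₀), independent of distance outside.
E = (2.50e-3)(0.0349)/(2·8.85×10^-12) = 4.93×10^6 N/C.

|E| ≈ 4.93e6 N/C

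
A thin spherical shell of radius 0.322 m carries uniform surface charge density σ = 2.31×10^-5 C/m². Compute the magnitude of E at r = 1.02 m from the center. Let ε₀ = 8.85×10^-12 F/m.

2.60×10^5 V/m

By spherical symmetry E is radial; choose a Gaussian sphere of radius r = 1.02 m (r > 0.322 m).
The entire shell is enclosed: Q_enc = σ·4πR² = (2.31×10^-5)·4π·(0.322)² = 3.01e-5 C.
By Gauss's law, ∮E·dA = E·4πr² = Q_enc/ε₀.
E = |Q_enc|/(4πε₀r²) = (3.01×10^-5)/(4π·8.85×10^-12·(1.02)²) = 2.60×10^5 N/C.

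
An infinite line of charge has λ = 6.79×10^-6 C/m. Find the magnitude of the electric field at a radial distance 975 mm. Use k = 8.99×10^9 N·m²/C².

Choose a coaxial cylinder of radius r = 975 mm (arbitrary length L) as the Gaussian surface.
Q_enc = λL, so λ_enc = 6.79×10^-6 C/m.
Gauss's law: E·2πrL = λ_enc L/ε₀.
E = 2k|λ_enc|/r = 2(8.99×10^9)(6.79×10^-6)/(0.975) = 1.25e5 N/C.

1.25e5 V/m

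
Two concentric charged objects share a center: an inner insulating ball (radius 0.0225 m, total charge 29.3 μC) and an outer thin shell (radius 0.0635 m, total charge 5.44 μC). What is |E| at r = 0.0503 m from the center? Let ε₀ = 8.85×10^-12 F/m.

E ≈ 1.04e8 N/C

Symmetry ⇒ E = E(r) r̂. Gaussian sphere of radius r = 0.0503 m (between the bodies, 0.0225 m < r < 0.0635 m).
Only the inner charge is enclosed; the outer shell contributes nothing inside itself. Q_enc = 29.3 μC = 2.93e-5 C.
By Gauss's law, ∮E·dA = E·4πr² = Q_enc/ε₀.
E = |Q_enc|/(4πε₀r²) = (2.93×10^-5)/(4π·8.85×10^-12·(0.0503)²) = 1.04×10^8 N/C.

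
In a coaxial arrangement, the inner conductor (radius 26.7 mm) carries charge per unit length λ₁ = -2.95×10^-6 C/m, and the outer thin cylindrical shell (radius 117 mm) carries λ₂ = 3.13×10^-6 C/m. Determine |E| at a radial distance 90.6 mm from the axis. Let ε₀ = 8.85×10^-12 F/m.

Take a coaxial cylindrical Gaussian surface of radius r = 90.6 mm and length L (between the conductors, 26.7 mm < r < 117 mm).
Only the inner wire is enclosed; the outer shell contributes nothing inside itself. λ_enc = λ₁ = -2.95e-6 C/m.
Gauss's law: E·2πrL = λ_enc L/ε₀.
E = |λ_enc|/(2πε₀r) = (2.95×10^-6)/(2π·8.85×10^-12·0.0906) = 5.86e5 N/C.

E ≈ 5.86×10^5 N/C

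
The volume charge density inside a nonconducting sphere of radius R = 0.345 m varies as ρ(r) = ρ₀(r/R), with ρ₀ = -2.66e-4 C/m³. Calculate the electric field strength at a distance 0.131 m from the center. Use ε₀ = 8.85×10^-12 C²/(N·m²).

3.74e5 N/C

By spherical symmetry E is radial; choose a Gaussian sphere of radius r = 0.131 m (r < R).
Integrate the density: Q_enc = 4π ∫₀^r ρ₀(r'/R)^1 r'² dr' = 4πρ₀ r^4/(4·R) = -7.133×10^-7 C.
Gauss's law: E·4πr² = Q_enc/ε₀.
E = |Q_enc|/(4πε₀r²) = (7.133e-7)/(4π·8.85×10^-12·(0.131)²) = 3.74e5 N/C.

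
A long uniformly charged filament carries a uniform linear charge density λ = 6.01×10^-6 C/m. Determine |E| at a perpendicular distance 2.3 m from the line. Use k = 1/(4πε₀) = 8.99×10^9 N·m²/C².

Coaxial Gaussian cylinder, radius r = 2.3 m, length L.
Q_enc = λL, so λ_enc = 6.01×10^-6 C/m.
By Gauss's law (flux through the curved wall only), E·2πrL = λ_enc L/ε₀.
E = 2k|λ_enc|/r = 2(8.99×10^9)(6.01×10^-6)/(2.3) = 4.70×10^4 N/C.

|E| = 4.70×10^4 N/C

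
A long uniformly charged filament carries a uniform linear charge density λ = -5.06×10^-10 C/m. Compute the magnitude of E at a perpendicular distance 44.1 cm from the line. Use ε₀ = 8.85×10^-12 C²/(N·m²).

20.6 V/m

Take a coaxial cylindrical Gaussian surface of radius r = 44.1 cm and length L.
Q_enc = λL, so λ_enc = -5.06×10^-10 C/m.
Applying ∮E·dA = Q_enc/ε₀ with the end caps contributing no flux:
E = |λ_enc|/(2πε₀r) = (5.06e-10)/(2π·8.85×10^-12·0.441) = 20.6 N/C.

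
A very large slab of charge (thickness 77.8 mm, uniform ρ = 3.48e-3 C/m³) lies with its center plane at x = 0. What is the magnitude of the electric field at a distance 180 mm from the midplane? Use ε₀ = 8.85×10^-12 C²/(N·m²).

The point |x| = 180 mm lies outside the slab (half-thickness 0.0389 m). A symmetric pillbox spanning the full slab encloses Q_enc = ρ·d·A.
Flux = 2EA ⇒ E = |ρ|d/(2ε₀), independent of distance outside.
E = (3.48×10^-3)(0.0778)/(2·8.85×10^-12) = 1.53×10^7 N/C.

E ≈ 1.53×10^7 V/m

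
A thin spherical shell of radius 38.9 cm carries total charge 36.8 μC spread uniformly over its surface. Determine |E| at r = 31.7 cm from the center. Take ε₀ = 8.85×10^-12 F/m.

Use a concentric Gaussian sphere at r = 31.7 cm (inside the shell, r < 38.9 cm).
No charge lies within this surface, so Q_enc = 0 and Gauss's law gives E·4πr² = 0 ⇒ E = 0.

|E| = 0 N/C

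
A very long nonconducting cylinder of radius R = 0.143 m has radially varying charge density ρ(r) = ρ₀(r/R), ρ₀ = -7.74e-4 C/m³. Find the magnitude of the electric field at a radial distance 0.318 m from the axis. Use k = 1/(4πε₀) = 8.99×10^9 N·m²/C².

1.87e6 V/m

Coaxial Gaussian cylinder, radius r = 0.318 m, length L (r > R, full charge per length enclosed).
λ_enc = 2π ∫₀^R ρ₀(r'/R)^1 r' dr' = 2πρ₀R²/3 = -3.315×10^-5 C/m.
Applying ∮E·dA = Q_enc/ε₀ with the end caps contributing no flux:
E = 2k|λ_enc|/r = 2(8.99×10^9)(3.315e-5)/(0.318) = 1.87e6 N/C.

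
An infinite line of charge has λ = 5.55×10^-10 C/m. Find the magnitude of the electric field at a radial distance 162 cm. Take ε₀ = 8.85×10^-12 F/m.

6.16 V/m

Choose a coaxial cylinder of radius r = 162 cm (arbitrary length L) as the Gaussian surface.
Q_enc = λL, so λ_enc = 5.55e-10 C/m.
Since E is radial and uniform over the curved surface, Φ = E·2πrL = Q_enc/ε₀ = λ_enc L/ε₀.
E = |λ_enc|/(2πε₀r) = (5.55×10^-10)/(2π·8.85×10^-12·1.62) = 6.16 N/C.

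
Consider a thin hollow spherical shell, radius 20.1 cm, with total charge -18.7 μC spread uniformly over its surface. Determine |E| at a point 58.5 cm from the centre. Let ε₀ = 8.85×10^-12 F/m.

By spherical symmetry E is radial; choose a Gaussian sphere of radius r = 58.5 cm (r > 20.1 cm).
The entire shell is enclosed: Q_enc = -1.87e-5 C.
Applying ∮E·dA = Q_enc/ε₀ with Φ = E(4πr²):
E = |Q_enc|/(4πε₀r²) = (1.87×10^-5)/(4π·8.85×10^-12·(0.585)²) = 4.91×10^5 N/C.

4.91×10^5 N/C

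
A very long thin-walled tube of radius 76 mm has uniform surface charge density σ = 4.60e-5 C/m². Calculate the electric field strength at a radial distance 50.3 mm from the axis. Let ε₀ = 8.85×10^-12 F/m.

Coaxial Gaussian cylinder, radius r = 50.3 mm, length L (r < 76 mm, inside the shell).
No charge is enclosed, so Gauss's law gives E·2πrL = 0 ⇒ E = 0.

E = 0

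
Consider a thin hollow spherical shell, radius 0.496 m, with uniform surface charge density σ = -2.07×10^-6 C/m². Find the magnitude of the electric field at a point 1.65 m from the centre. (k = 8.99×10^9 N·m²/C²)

E = 2.11e4 V/m

Use a concentric Gaussian sphere at r = 1.65 m (r > 0.496 m).
The entire shell is enclosed: Q_enc = σ·4πR² = (-2.07×10^-6)·4π·(0.496)² = -6.399×10^-6 C.
Gauss's law: E·4πr² = Q_enc/ε₀.
E = k|Q_enc|/r² = (8.99×10^9)(6.399e-6)/(1.65)² = 2.11e4 N/C.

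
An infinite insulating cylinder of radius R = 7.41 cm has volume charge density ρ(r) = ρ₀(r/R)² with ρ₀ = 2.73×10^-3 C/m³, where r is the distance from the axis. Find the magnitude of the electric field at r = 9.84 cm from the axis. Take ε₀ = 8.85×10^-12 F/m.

Coaxial Gaussian cylinder, radius r = 9.84 cm, length L (r > R, full charge per length enclosed).
λ_enc = 2π ∫₀^R ρ₀(r'/R)^2 r' dr' = 2πρ₀R²/4 = 2.355×10^-5 C/m.
Applying ∮E·dA = Q_enc/ε₀ with the end caps contributing no flux:
E = |λ_enc|/(2πε₀r) = (2.355×10^-5)/(2π·8.85×10^-12·0.0984) = 4.30×10^6 N/C.

E = 4.30e6 N/C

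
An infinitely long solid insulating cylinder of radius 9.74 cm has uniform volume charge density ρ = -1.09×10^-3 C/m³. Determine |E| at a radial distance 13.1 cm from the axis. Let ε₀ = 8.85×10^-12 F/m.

|E| ≈ 4.46×10^6 N/C

Coaxial Gaussian cylinder, radius r = 13.1 cm, length L (r > 9.74 cm, full cross-section enclosed).
λ_enc = ρ·πR² = (-1.09×10^-3)π(0.0974)² = -3.249×10^-5 C/m.
Since E is radial and uniform over the curved surface, Φ = E·2πrL = Q_enc/ε₀ = λ_enc L/ε₀.
E = |λ_enc|/(2πε₀r) = (3.249×10^-5)/(2π·8.85×10^-12·0.131) = 4.46×10^6 N/C.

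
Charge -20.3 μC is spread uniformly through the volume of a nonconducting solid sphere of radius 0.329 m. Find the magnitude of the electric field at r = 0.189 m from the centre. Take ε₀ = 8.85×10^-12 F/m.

9.69e5 N/C

By spherical symmetry E is radial; choose a Gaussian sphere of radius r = 0.189 m (r < R).
For a uniform sphere the enclosed fraction is (r/R)³, so Q_enc = (-20.3 μC)(0.189/0.329)³ = -3.849e-6 C.
Gauss's law: E·4πr² = Q_enc/ε₀.
E = |Q_enc|/(4πε₀r²) = (3.849e-6)/(4π·8.85×10^-12·(0.189)²) = 9.69×10^5 N/C.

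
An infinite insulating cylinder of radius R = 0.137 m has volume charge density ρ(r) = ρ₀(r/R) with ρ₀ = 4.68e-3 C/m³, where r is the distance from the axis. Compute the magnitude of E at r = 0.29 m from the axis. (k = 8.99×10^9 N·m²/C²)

Choose a coaxial cylinder of radius r = 0.29 m (arbitrary length L) as the Gaussian surface (r > R, full charge per length enclosed).
λ_enc = 2π ∫₀^R ρ₀(r'/R)^1 r' dr' = 2πρ₀R²/3 = 1.84e-4 C/m.
Since E is radial and uniform over the curved surface, Φ = E·2πrL = Q_enc/ε₀ = λ_enc L/ε₀.
E = 2k|λ_enc|/r = 2(8.99×10^9)(1.84×10^-4)/(0.29) = 1.14e7 N/C.

E ≈ 1.14×10^7 N/C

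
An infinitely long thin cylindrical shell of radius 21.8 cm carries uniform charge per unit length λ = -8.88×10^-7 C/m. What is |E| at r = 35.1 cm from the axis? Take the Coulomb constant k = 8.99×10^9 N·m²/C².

Coaxial Gaussian cylinder, radius r = 35.1 cm, length L (r > 21.8 cm).
The full line charge is enclosed: λ_enc = -8.88×10^-7 C/m.
Gauss's law: E·2πrL = λ_enc L/ε₀.
E = 2k|λ_enc|/r = 2(8.99×10^9)(8.88e-7)/(0.351) = 4.55e4 N/C.

|E| ≈ 4.55×10^4 N/C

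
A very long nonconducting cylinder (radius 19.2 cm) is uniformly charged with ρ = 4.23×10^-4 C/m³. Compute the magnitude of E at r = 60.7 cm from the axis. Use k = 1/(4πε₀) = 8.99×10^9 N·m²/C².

Take a coaxial cylindrical Gaussian surface of radius r = 60.7 cm and length L (r > 19.2 cm, full cross-section enclosed).
λ_enc = ρ·πR² = (4.23×10^-4)π(0.192)² = 4.899e-5 C/m.
Gauss's law: E·2πrL = λ_enc L/ε₀.
E = 2k|λ_enc|/r = 2(8.99×10^9)(4.899×10^-5)/(0.607) = 1.45×10^6 N/C.

1.45×10^6 N/C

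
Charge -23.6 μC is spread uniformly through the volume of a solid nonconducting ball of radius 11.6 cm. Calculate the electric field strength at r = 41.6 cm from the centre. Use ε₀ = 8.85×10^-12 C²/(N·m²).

E ≈ 1.23×10^6 N/C

Take a concentric spherical Gaussian surface of radius r = 41.6 cm (r > R, so the entire charge is enclosed).
Q_enc = -23.6 μC = -2.36e-5 C.
Applying ∮E·dA = Q_enc/ε₀ with Φ = E(4πr²):
E = |Q_enc|/(4πε₀r²) = (2.36e-5)/(4π·8.85×10^-12·(0.416)²) = 1.23×10^6 N/C.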